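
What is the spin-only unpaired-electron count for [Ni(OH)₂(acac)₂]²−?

2

Ligand charges: each hydroxide is −1; each acetylacetonate is −1. With an overall charge of −2 the nickel centre must be in the +2 oxidation state.
Ni sits in group 10, so the d-electron count is 10 − 2 = 8.
Counting donor atoms: 2×hydroxide (monodentate) → 2 donors; 2×acetylacetonate (bidentate) → 4 donors. Coordination number = 6.
In an octahedral field the d⁸ configuration is t₂g⁶e_g² (only one arrangement possible), giving 2 unpaired electrons.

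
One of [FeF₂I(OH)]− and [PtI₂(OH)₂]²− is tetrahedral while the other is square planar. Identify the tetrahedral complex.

For [FeF₂I(OH)]−: Ligand charges: each fluoride is −1; each iodide is −1; each hydroxide is −1. With an overall charge of −1 the iron centre must be in the +3 oxidation state. Fe sits in group 8, so the d-electron count is 8 − 3 = 5. A high-spin d⁵ ion has zero CFSE in either geometry, so four ligands adopt the sterically favoured tetrahedral geometry. → tetrahedral.
For [PtI₂(OH)₂]²−: Summing ligand charges against the −2 overall charge gives an oxidation state of +2 for platinum. Platinum is a group-10 element; Pt(II) is therefore d⁸. A 5d d⁸ ion has a large crystal-field splitting; square planar leaves the high-energy d_{x²−y²} orbital empty and maximises CFSE. → square planar.

[FeF₂I(OH)]−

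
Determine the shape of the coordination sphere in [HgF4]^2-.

Each fluoride is −1; balancing the −2 overall charge requires Hg(II).
Group 12 minus oxidation state 2 gives a d¹⁰ configuration.
With 4 monodentate ligands the coordination number is 4.
A d¹⁰ ion has no crystal-field stabilisation preference between square planar and tetrahedral, so four ligands adopt the sterically favoured tetrahedral geometry.

tetrahedral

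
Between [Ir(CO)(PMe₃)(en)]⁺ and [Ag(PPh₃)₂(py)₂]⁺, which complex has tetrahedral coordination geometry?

For [Ir(CO)(PMe₃)(en)]⁺: Summing ligand charges against the +1 overall charge gives an oxidation state of +1 for iridium. Ir sits in group 9, so the d-electron count is 9 − 1 = 8. A 5d d⁸ ion has a large crystal-field splitting; square planar leaves the high-energy d_{x²−y²} orbital empty and maximises CFSE. → square planar.
For [Ag(PPh₃)₂(py)₂]⁺: Triphenylphosphine is neutral; pyridine is neutral; balancing the +1 overall charge requires Ag(I). Ag sits in group 11, so the d-electron count is 11 − 1 = 10. A d¹⁰ ion has no crystal-field stabilisation preference between square planar and tetrahedral, so four ligands adopt the sterically favoured tetrahedral geometry. → tetrahedral.

[Ag(PPh₃)₂(py)₂]⁺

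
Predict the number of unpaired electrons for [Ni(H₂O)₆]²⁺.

2 unpaired electrons

Summing ligand charges against the +2 overall charge gives an oxidation state of +2 for nickel.
Group 10 minus oxidation state 2 gives a d⁸ configuration.
In an octahedral field the d⁸ configuration is t₂g⁶e_g² (only one arrangement possible), giving 2 unpaired electrons.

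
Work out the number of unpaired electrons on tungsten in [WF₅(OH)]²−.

2

Each fluoride is −1; each hydroxide is −1; balancing the −2 overall charge requires W(IV).
Tungsten is a group-6 element; W(IV) is therefore d².
In an octahedral field the d² configuration is t₂g²e_g⁰ (only one arrangement possible), giving 2 unpaired electrons.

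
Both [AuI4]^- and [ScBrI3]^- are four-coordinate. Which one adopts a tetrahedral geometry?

[ScBrI3]^-

For [AuI4]^-: Ligand charges: each iodide is −1. With an overall charge of −1 the gold centre must be in the +3 oxidation state. Au sits in group 11, so the d-electron count is 11 − 3 = 8. A 5d d⁸ ion has a large crystal-field splitting; square planar leaves the high-energy d_{x²−y²} orbital empty and maximises CFSE. → square planar.
For [ScBrI3]^-: Summing ligand charges against the −1 overall charge gives an oxidation state of +3 for scandium. Sc sits in group 3, so the d-electron count is 3 − 3 = 0. A d⁰ ion has no crystal-field stabilisation preference between square planar and tetrahedral, so four ligands adopt the sterically favoured tetrahedral geometry. → tetrahedral.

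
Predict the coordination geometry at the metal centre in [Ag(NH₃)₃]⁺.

Ligand charges: ammonia is neutral. With an overall charge of +1 the silver centre must be in the +1 oxidation state.
Silver is a group-11 element; Ag(I) is therefore d¹⁰.
With 3 monodentate ligands the coordination number is 3.
Three ligands around a d¹⁰ centre minimise repulsion in a trigonal-planar arrangement.

trigonal planar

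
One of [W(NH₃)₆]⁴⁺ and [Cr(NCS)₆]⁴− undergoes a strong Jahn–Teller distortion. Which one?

[W(NH₃)₆]⁴⁺: Ligand charges: ammonia is neutral. With an overall charge of +4 the tungsten centre must be in the +4 oxidation state. W sits in group 6, so the d-electron count is 6 − 4 = 2. The d² configuration leaves the e_g set evenly filled (or empty) — no strong Jahn–Teller driving force.
[Cr(NCS)₆]⁴−: Ligand charges: each isothiocyanate is −1. With an overall charge of −4 the chromium centre must be in the +2 oxidation state. Group 6 minus oxidation state 2 gives a d⁴ configuration. Isothiocyanate is a weak-field ligand for a first-row metal, so the complex is high-spin. The t₂g³e_g¹ (high-spin) configuration has an unevenly filled e_g set; the Jahn–Teller theorem predicts a tetragonal distortion (typically axial elongation) to lift the degeneracy.

[Cr(NCS)₆]⁴−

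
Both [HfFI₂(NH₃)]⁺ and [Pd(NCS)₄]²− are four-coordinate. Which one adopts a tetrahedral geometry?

For [HfFI₂(NH₃)]⁺: Each fluoride is −1; each iodide is −1; ammonia is neutral; balancing the +1 overall charge requires Hf(IV). Hf sits in group 4, so the d-electron count is 4 − 4 = 0. A d⁰ ion has no crystal-field stabilisation preference between square planar and tetrahedral, so four ligands adopt the sterically favoured tetrahedral geometry. → tetrahedral.
For [Pd(NCS)₄]²−: Summing ligand charges against the −2 overall charge gives an oxidation state of +2 for palladium. Palladium is a group-10 element; Pd(II) is therefore d⁸. A 4d d⁸ ion has a large crystal-field splitting; square planar leaves the high-energy d_{x²−y²} orbital empty and maximises CFSE. → square planar.

[HfFI₂(NH₃)]⁺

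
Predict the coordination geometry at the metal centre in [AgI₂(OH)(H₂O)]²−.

tetrahedral

Each iodide is −1; each hydroxide is −1; water is neutral; balancing the −2 overall charge requires Ag(I).
Silver is a group-11 element; Ag(I) is therefore d¹⁰.
Coordination number: 4.
A d¹⁰ ion has no crystal-field stabilisation preference between square planar and tetrahedral, so four ligands adopt the sterically favoured tetrahedral geometry.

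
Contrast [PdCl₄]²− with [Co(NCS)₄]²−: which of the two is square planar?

[PdCl₄]²−

For [PdCl₄]²−: Ligand charges: each chloride is −1. With an overall charge of −2 the palladium centre must be in the +2 oxidation state. Pd sits in group 10, so the d-electron count is 10 − 2 = 8. A 4d d⁸ ion has a large crystal-field splitting; square planar leaves the high-energy d_{x²−y²} orbital empty and maximises CFSE. → square planar.
For [Co(NCS)₄]²−: Each isothiocyanate is −1; balancing the −2 overall charge requires Co(II). Group 9 minus oxidation state 2 gives a d⁷ configuration. For a high-spin 3d d⁷ ion with weak-field ligands the small Δₜ gives little square-planar CFSE advantage, so four ligands adopt the sterically favoured tetrahedral geometry. → tetrahedral.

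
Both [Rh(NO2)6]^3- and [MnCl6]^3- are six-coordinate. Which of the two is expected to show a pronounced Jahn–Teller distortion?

[MnCl6]^3-

[Rh(NO2)6]^3-: Summing ligand charges against the −3 overall charge gives an oxidation state of +3 for rhodium. Rhodium is a group-9 element; Rh(III) is therefore d⁶. A 4d ion has a large Δₒ and is invariably low-spin. The d⁶ configuration leaves the e_g set evenly filled (or empty) — no strong Jahn–Teller driving force.
[MnCl6]^3-: Summing ligand charges against the −3 overall charge gives an oxidation state of +3 for manganese. Mn sits in group 7, so the d-electron count is 7 − 3 = 4. Chloride is a weak-field ligand for a first-row metal, so the complex is high-spin. The t₂g³e_g¹ (high-spin) configuration has an unevenly filled e_g set; the Jahn–Teller theorem predicts a tetragonal distortion (typically axial elongation) to lift the degeneracy.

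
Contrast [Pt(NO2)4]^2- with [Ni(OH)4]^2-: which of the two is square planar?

For [Pt(NO2)4]^2-: Ligand charges: each nitro (N-bound nitrite) is −1. With an overall charge of −2 the platinum centre must be in the +2 oxidation state. Pt sits in group 10, so the d-electron count is 10 − 2 = 8. A 5d d⁸ ion has a large crystal-field splitting; square planar leaves the high-energy d_{x²−y²} orbital empty and maximises CFSE. → square planar.
For [Ni(OH)4]^2-: Each hydroxide is −1; balancing the −2 overall charge requires Ni(II). Ni sits in group 10, so the d-electron count is 10 − 2 = 8. Hydroxide is a weak-field ligand. With weak-field ligands the CFSE gain from square planar is small, so a 3d d⁸ ion takes the sterically preferred tetrahedral geometry. → tetrahedral.

[Pt(NO2)4]^2-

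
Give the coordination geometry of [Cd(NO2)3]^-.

Each nitro (N-bound nitrite) is −1; balancing the −1 overall charge requires Cd(II).
Cadmium is a group-12 element; Cd(II) is therefore d¹⁰.
With 3 monodentate ligands the coordination number is 3.
Three ligands around a d¹⁰ centre minimise repulsion in a trigonal-planar arrangement.

trigonal planar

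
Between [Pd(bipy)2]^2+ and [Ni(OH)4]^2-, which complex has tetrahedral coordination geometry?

[Ni(OH)4]^2-

For [Pd(bipy)2]^2+: 2,2′-bipyridine is neutral; balancing the +2 overall charge requires Pd(II). Palladium is a group-10 element; Pd(II) is therefore d⁸. A 4d d⁸ ion has a large crystal-field splitting; square planar leaves the high-energy d_{x²−y²} orbital empty and maximises CFSE. → square planar.
For [Ni(OH)4]^2-: Ligand charges: each hydroxide is −1. With an overall charge of −2 the nickel centre must be in the +2 oxidation state. Nickel is a group-10 element; Ni(II) is therefore d⁸. Hydroxide is a weak-field ligand. With weak-field ligands the CFSE gain from square planar is small, so a 3d d⁸ ion takes the sterically preferred tetrahedral geometry. → tetrahedral.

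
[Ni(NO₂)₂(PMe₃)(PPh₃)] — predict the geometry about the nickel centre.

Ligand charges: each nitro (N-bound nitrite) is −1; trimethylphosphine is neutral; triphenylphosphine is neutral. With an overall charge of 0 the nickel centre must be in the +2 oxidation state.
Ni sits in group 10, so the d-electron count is 10 − 2 = 8.
With 4 monodentate ligands the coordination number is 4.
Nitro (N-bound nitrite), trimethylphosphine, and triphenylphosphine are strong-field ligands (high in the spectrochemical series).
A 3d d⁸ ion with strong-field ligands gains enough CFSE to favour square planar over tetrahedral.

square planar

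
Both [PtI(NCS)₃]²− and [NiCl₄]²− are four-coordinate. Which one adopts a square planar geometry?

For [PtI(NCS)₃]²−: Summing ligand charges against the −2 overall charge gives an oxidation state of +2 for platinum. Group 10 minus oxidation state 2 gives a d⁸ configuration. A 5d d⁸ ion has a large crystal-field splitting; square planar leaves the high-energy d_{x²−y²} orbital empty and maximises CFSE. → square planar.
For [NiCl₄]²−: Summing ligand charges against the −2 overall charge gives an oxidation state of +2 for nickel. Nickel is a group-10 element; Ni(II) is therefore d⁸. Chloride is a weak-field ligand. With weak-field ligands the CFSE gain from square planar is small, so a 3d d⁸ ion takes the sterically preferred tetrahedral geometry. → tetrahedral.

[PtI(NCS)₃]²−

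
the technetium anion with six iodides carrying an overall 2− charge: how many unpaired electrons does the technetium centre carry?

Each iodide is −1; balancing the −2 overall charge requires Tc(IV).
Group 7 minus oxidation state 4 gives a d³ configuration.
In an octahedral field the d³ configuration is t₂g³e_g⁰ (only one arrangement possible), giving 3 unpaired electrons.

3 unpaired electrons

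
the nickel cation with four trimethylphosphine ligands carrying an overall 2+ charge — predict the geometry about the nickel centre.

Ligand charges: trimethylphosphine is neutral. With an overall charge of +2 the nickel centre must be in the +2 oxidation state.
Group 10 minus oxidation state 2 gives a d⁸ configuration.
With 4 monodentate ligands the coordination number is 4.
Trimethylphosphine is a strong-field ligand (high in the spectrochemical series).
A 3d d⁸ ion with strong-field ligands gains enough CFSE to favour square planar over tetrahedral.

square planar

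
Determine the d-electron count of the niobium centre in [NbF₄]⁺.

d0

Each fluoride is −1; balancing the +1 overall charge requires Nb(V).
Group 5 minus oxidation state 5 gives a d⁰ configuration.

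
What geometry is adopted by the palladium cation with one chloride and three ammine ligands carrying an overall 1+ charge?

Each chloride is −1; ammonia is neutral; balancing the +1 overall charge requires Pd(II).
Group 10 minus oxidation state 2 gives a d⁸ configuration.
Coordination number: 4.
A 4d d⁸ ion has a large crystal-field splitting; square planar leaves the high-energy d_{x²−y²} orbital empty and maximises CFSE.

square planar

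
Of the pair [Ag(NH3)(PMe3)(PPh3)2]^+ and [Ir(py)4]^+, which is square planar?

For [Ag(NH3)(PMe3)(PPh3)2]^+: Ammonia is neutral; trimethylphosphine is neutral; triphenylphosphine is neutral; balancing the +1 overall charge requires Ag(I). Group 11 minus oxidation state 1 gives a d¹⁰ configuration. A d¹⁰ ion has no crystal-field stabilisation preference between square planar and tetrahedral, so four ligands adopt the sterically favoured tetrahedral geometry. → tetrahedral.
For [Ir(py)4]^+: Ligand charges: pyridine is neutral. With an overall charge of +1 the iridium centre must be in the +1 oxidation state. Group 9 minus oxidation state 1 gives a d⁸ configuration. A 5d d⁸ ion has a large crystal-field splitting; square planar leaves the high-energy d_{x²−y²} orbital empty and maximises CFSE. → square planar.

[Ir(py)4]^+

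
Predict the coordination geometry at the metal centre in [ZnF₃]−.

Each fluoride is −1; balancing the −1 overall charge requires Zn(II).
Zn sits in group 12, so the d-electron count is 12 − 2 = 10.
Coordination number: 3.
Three ligands around a d¹⁰ centre minimise repulsion in a trigonal-planar arrangement.

trigonal planar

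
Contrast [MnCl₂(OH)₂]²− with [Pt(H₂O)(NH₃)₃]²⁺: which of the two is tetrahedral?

For [MnCl₂(OH)₂]²−: Summing ligand charges against the −2 overall charge gives an oxidation state of +2 for manganese. Mn sits in group 7, so the d-electron count is 7 − 2 = 5. A high-spin d⁵ ion has zero CFSE in either geometry, so four ligands adopt the sterically favoured tetrahedral geometry. → tetrahedral.
For [Pt(H₂O)(NH₃)₃]²⁺: Water is neutral; ammonia is neutral; balancing the +2 overall charge requires Pt(II). Platinum is a group-10 element; Pt(II) is therefore d⁸. A 5d d⁸ ion has a large crystal-field splitting; square planar leaves the high-energy d_{x²−y²} orbital empty and maximises CFSE. → square planar.

[MnCl₂(OH)₂]²−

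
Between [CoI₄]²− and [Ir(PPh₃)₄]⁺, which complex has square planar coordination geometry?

[Ir(PPh₃)₄]⁺

For [CoI₄]²−: Ligand charges: each iodide is −1. With an overall charge of −2 the cobalt centre must be in the +2 oxidation state. Co sits in group 9, so the d-electron count is 9 − 2 = 7. For a high-spin 3d d⁷ ion with weak-field ligands the small Δₜ gives little square-planar CFSE advantage, so four ligands adopt the sterically favoured tetrahedral geometry. → tetrahedral.
For [Ir(PPh₃)₄]⁺: Triphenylphosphine is neutral; balancing the +1 overall charge requires Ir(I). Iridium is a group-9 element; Ir(I) is therefore d⁸. A 5d d⁸ ion has a large crystal-field splitting; square planar leaves the high-energy d_{x²−y²} orbital empty and maximises CFSE. → square planar.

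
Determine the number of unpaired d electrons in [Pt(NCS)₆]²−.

Ligand charges: each isothiocyanate is −1. With an overall charge of −2 the platinum centre must be in the +4 oxidation state.
Pt sits in group 10, so the d-electron count is 10 − 4 = 6.
The spin state decides the count: a 5d ion has a large Δₒ and is invariably low-spin.
An octahedral low-spin d⁶ ion is t₂g⁶e_g⁰, giving 0 unpaired electrons.

0 unpaired electrons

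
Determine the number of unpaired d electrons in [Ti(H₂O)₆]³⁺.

Summing ligand charges against the +3 overall charge gives an oxidation state of +3 for titanium.
Ti sits in group 4, so the d-electron count is 4 − 3 = 1.
In an octahedral field the d¹ configuration is t₂g¹e_g⁰ (only one arrangement possible), giving 1 unpaired electron.

1 unpaired electron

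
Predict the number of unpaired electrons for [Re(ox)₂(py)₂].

3

Summing ligand charges against the 0 overall charge gives an oxidation state of +4 for rhenium.
Group 7 minus oxidation state 4 gives a d³ configuration.
Counting donor atoms: 2×oxalate (bidentate) → 4 donors; 2×pyridine (monodentate) → 2 donors. Coordination number = 6.
In an octahedral field the d³ configuration is t₂g³e_g⁰ (only one arrangement possible), giving 3 unpaired electrons.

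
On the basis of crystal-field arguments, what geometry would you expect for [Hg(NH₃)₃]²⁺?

trigonal planar

Summing ligand charges against the +2 overall charge gives an oxidation state of +2 for mercury.
Hg sits in group 12, so the d-electron count is 12 − 2 = 10.
With 3 monodentate ligands the coordination number is 3.
Three ligands around a d¹⁰ centre minimise repulsion in a trigonal-planar arrangement.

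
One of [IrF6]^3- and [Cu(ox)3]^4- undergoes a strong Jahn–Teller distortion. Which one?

[IrF6]^3-: Each fluoride is −1; balancing the −3 overall charge requires Ir(III). Ir sits in group 9, so the d-electron count is 9 − 3 = 6. A 5d ion has a large Δₒ and is invariably low-spin. The d⁶ configuration leaves the e_g set evenly filled (or empty) — no strong Jahn–Teller driving force.
[Cu(ox)3]^4-: Summing ligand charges against the −4 overall charge gives an oxidation state of +2 for copper. Cu sits in group 11, so the d-electron count is 11 − 2 = 9. The t₂g⁶e_g³ configuration has an unevenly filled e_g set; the Jahn–Teller theorem predicts a tetragonal distortion (typically axial elongation) to lift the degeneracy.

[Cu(ox)3]^4-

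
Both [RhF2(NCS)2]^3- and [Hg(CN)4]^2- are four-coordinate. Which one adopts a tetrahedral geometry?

[Hg(CN)4]^2-

For [RhF2(NCS)2]^3-: Summing ligand charges against the −3 overall charge gives an oxidation state of +1 for rhodium. Group 9 minus oxidation state 1 gives a d⁸ configuration. A 4d d⁸ ion has a large crystal-field splitting; square planar leaves the high-energy d_{x²−y²} orbital empty and maximises CFSE. → square planar.
For [Hg(CN)4]^2-: Each cyanide is −1; balancing the −2 overall charge requires Hg(II). Hg sits in group 12, so the d-electron count is 12 − 2 = 10. A d¹⁰ ion has no crystal-field stabilisation preference between square planar and tetrahedral, so four ligands adopt the sterically favoured tetrahedral geometry. → tetrahedral.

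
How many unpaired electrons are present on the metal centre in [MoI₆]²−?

2 unpaired electrons

Ligand charges: each iodide is −1. With an overall charge of −2 the molybdenum centre must be in the +4 oxidation state.
Mo sits in group 6, so the d-electron count is 6 − 4 = 2.
In an octahedral field the d² configuration is t₂g²e_g⁰ (only one arrangement possible), giving 2 unpaired electrons.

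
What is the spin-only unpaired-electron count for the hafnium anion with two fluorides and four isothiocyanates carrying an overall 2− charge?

0

Each fluoride is −1; each isothiocyanate is −1; balancing the −2 overall charge requires Hf(IV).
Group 4 minus oxidation state 4 gives a d⁰ configuration.
In an octahedral field the d⁰ configuration is t₂g⁰e_g⁰, giving 0 unpaired electrons.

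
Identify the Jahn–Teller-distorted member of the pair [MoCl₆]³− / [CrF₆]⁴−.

[CrF₆]⁴−

[MoCl₆]³−: Summing ligand charges against the −3 overall charge gives an oxidation state of +3 for molybdenum. Group 6 minus oxidation state 3 gives a d³ configuration. The d³ configuration leaves the e_g set evenly filled (or empty) — no strong Jahn–Teller driving force.
[CrF₆]⁴−: Summing ligand charges against the −4 overall charge gives an oxidation state of +2 for chromium. Chromium is a group-6 element; Cr(II) is therefore d⁴. Fluoride is a weak-field ligand for a first-row metal, so the complex is high-spin. The t₂g³e_g¹ (high-spin) configuration has an unevenly filled e_g set; the Jahn–Teller theorem predicts a tetragonal distortion (typically axial elongation) to lift the degeneracy.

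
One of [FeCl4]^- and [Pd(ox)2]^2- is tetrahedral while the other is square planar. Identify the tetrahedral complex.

For [FeCl4]^-: Ligand charges: each chloride is −1. With an overall charge of −1 the iron centre must be in the +3 oxidation state. Fe sits in group 8, so the d-electron count is 8 − 3 = 5. A high-spin d⁵ ion has zero CFSE in either geometry, so four ligands adopt the sterically favoured tetrahedral geometry. → tetrahedral.
For [Pd(ox)2]^2-: Each oxalate is −2; balancing the −2 overall charge requires Pd(II). Palladium is a group-10 element; Pd(II) is therefore d⁸. A 4d d⁸ ion has a large crystal-field splitting; square planar leaves the high-energy d_{x²−y²} orbital empty and maximises CFSE. → square planar.

[FeCl4]^-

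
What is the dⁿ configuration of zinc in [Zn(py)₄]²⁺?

d10

Summing ligand charges against the +2 overall charge gives an oxidation state of +2 for zinc.
Zinc is a group-12 element; Zn(II) is therefore d¹⁰.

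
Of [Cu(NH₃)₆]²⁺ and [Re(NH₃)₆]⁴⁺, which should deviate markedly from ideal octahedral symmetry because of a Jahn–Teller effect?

[Cu(NH₃)₆]²⁺: Ligand charges: ammonia is neutral. With an overall charge of +2 the copper centre must be in the +2 oxidation state. Group 11 minus oxidation state 2 gives a d⁹ configuration. The t₂g⁶e_g³ configuration has an unevenly filled e_g set; the Jahn–Teller theorem predicts a tetragonal distortion (typically axial elongation) to lift the degeneracy.
[Re(NH₃)₆]⁴⁺: Ammonia is neutral; balancing the +4 overall charge requires Re(IV). Rhenium is a group-7 element; Re(IV) is therefore d³. The d³ configuration leaves the e_g set evenly filled (or empty) — no strong Jahn–Teller driving force.

[Cu(NH₃)₆]²⁺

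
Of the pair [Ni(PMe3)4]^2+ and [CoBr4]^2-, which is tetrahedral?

[CoBr4]^2-

For [Ni(PMe3)4]^2+: Ligand charges: trimethylphosphine is neutral. With an overall charge of +2 the nickel centre must be in the +2 oxidation state. Group 10 minus oxidation state 2 gives a d⁸ configuration. Trimethylphosphine is a strong-field ligand (high in the spectrochemical series). A 3d d⁸ ion with strong-field ligands gains enough CFSE to favour square planar over tetrahedral. → square planar.
For [CoBr4]^2-: Each bromide is −1; balancing the −2 overall charge requires Co(II). Co sits in group 9, so the d-electron count is 9 − 2 = 7. For a high-spin 3d d⁷ ion with weak-field ligands the small Δₜ gives little square-planar CFSE advantage, so four ligands adopt the sterically favoured tetrahedral geometry. → tetrahedral.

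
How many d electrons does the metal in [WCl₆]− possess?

d¹

Ligand charges: each chloride is −1. With an overall charge of −1 the tungsten centre must be in the +5 oxidation state.
Group 6 minus oxidation state 5 gives a d¹ configuration.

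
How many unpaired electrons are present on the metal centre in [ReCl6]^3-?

Summing ligand charges against the −3 overall charge gives an oxidation state of +3 for rhenium.
Re sits in group 7, so the d-electron count is 7 − 3 = 4.
The spin state decides the count: a 5d ion has a large Δₒ and is invariably low-spin.
An octahedral low-spin d⁴ ion is t₂g⁴e_g⁰, giving 2 unpaired electrons.

2 unpaired electrons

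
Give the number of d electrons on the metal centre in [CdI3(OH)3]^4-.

Each iodide is −1; each hydroxide is −1; balancing the −4 overall charge requires Cd(II).
Group 12 minus oxidation state 2 gives a d¹⁰ configuration.

d10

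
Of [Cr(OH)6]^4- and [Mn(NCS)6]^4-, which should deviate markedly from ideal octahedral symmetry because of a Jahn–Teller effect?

[Cr(OH)6]^4-: Each hydroxide is −1; balancing the −4 overall charge requires Cr(II). Cr sits in group 6, so the d-electron count is 6 − 2 = 4. Hydroxide is a weak-field ligand for a first-row metal, so the complex is high-spin. The t₂g³e_g¹ (high-spin) configuration has an unevenly filled e_g set; the Jahn–Teller theorem predicts a tetragonal distortion (typically axial elongation) to lift the degeneracy.
[Mn(NCS)6]^4-: Summing ligand charges against the −4 overall charge gives an oxidation state of +2 for manganese. Manganese is a group-7 element; Mn(II) is therefore d⁵. Isothiocyanate is a weak-field ligand for a first-row metal, so the complex is high-spin. The d⁵ configuration leaves the e_g set evenly filled (or empty) — no strong Jahn–Teller driving force.

[Cr(OH)6]^4-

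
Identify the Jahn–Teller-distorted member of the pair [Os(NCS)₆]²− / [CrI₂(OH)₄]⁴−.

[Os(NCS)₆]²−: Ligand charges: each isothiocyanate is −1. With an overall charge of −2 the osmium centre must be in the +4 oxidation state. Os sits in group 8, so the d-electron count is 8 − 4 = 4. A 5d ion has a large Δₒ and is invariably low-spin. The d⁴ configuration leaves the e_g set evenly filled (or empty) — no strong Jahn–Teller driving force.
[CrI₂(OH)₄]⁴−: Each iodide is −1; each hydroxide is −1; balancing the −4 overall charge requires Cr(II). Group 6 minus oxidation state 2 gives a d⁴ configuration. Hydroxide and iodide are weak-field ligands for a first-row metal, so the complex is high-spin. The t₂g³e_g¹ (high-spin) configuration has an unevenly filled e_g set; the Jahn–Teller theorem predicts a tetragonal distortion (typically axial elongation) to lift the degeneracy.

[CrI₂(OH)₄]⁴−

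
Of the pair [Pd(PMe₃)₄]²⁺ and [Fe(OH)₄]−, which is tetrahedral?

For [Pd(PMe₃)₄]²⁺: Trimethylphosphine is neutral; balancing the +2 overall charge requires Pd(II). Group 10 minus oxidation state 2 gives a d⁸ configuration. A 4d d⁸ ion has a large crystal-field splitting; square planar leaves the high-energy d_{x²−y²} orbital empty and maximises CFSE. → square planar.
For [Fe(OH)₄]−: Ligand charges: each hydroxide is −1. With an overall charge of −1 the iron centre must be in the +3 oxidation state. Fe sits in group 8, so the d-electron count is 8 − 3 = 5. A high-spin d⁵ ion has zero CFSE in either geometry, so four ligands adopt the sterically favoured tetrahedral geometry. → tetrahedral.

[Fe(OH)₄]−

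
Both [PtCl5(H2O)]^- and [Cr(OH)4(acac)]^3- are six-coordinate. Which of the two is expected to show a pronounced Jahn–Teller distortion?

[Cr(OH)4(acac)]^3-

[PtCl5(H2O)]^-: Ligand charges: each chloride is −1; water is neutral. With an overall charge of −1 the platinum centre must be in the +4 oxidation state. Platinum is a group-10 element; Pt(IV) is therefore d⁶. A 5d ion has a large Δₒ and is invariably low-spin. The d⁶ configuration leaves the e_g set evenly filled (or empty) — no strong Jahn–Teller driving force.
[Cr(OH)4(acac)]^3-: Each hydroxide is −1; each acetylacetonate is −1; balancing the −3 overall charge requires Cr(II). Cr sits in group 6, so the d-electron count is 6 − 2 = 4. Acetylacetonate and hydroxide are weak-field ligands for a first-row metal, so the complex is high-spin. The t₂g³e_g¹ (high-spin) configuration has an unevenly filled e_g set; the Jahn–Teller theorem predicts a tetragonal distortion (typically axial elongation) to lift the degeneracy.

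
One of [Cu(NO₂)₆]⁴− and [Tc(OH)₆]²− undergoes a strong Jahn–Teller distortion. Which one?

[Cu(NO₂)₆]⁴−

[Cu(NO₂)₆]⁴−: Each nitro (N-bound nitrite) is −1; balancing the −4 overall charge requires Cu(II). Cu sits in group 11, so the d-electron count is 11 − 2 = 9. The t₂g⁶e_g³ configuration has an unevenly filled e_g set; the Jahn–Teller theorem predicts a tetragonal distortion (typically axial elongation) to lift the degeneracy.
[Tc(OH)₆]²−: Each hydroxide is −1; balancing the −2 overall charge requires Tc(IV). Group 7 minus oxidation state 4 gives a d³ configuration. The d³ configuration leaves the e_g set evenly filled (or empty) — no strong Jahn–Teller driving force.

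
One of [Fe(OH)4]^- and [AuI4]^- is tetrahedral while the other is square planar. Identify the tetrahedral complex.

[Fe(OH)4]^-

For [Fe(OH)4]^-: Ligand charges: each hydroxide is −1. With an overall charge of −1 the iron centre must be in the +3 oxidation state. Iron is a group-8 element; Fe(III) is therefore d⁵. A high-spin d⁵ ion has zero CFSE in either geometry, so four ligands adopt the sterically favoured tetrahedral geometry. → tetrahedral.
For [AuI4]^-: Ligand charges: each iodide is −1. With an overall charge of −1 the gold centre must be in the +3 oxidation state. Au sits in group 11, so the d-electron count is 11 − 3 = 8. A 5d d⁸ ion has a large crystal-field splitting; square planar leaves the high-energy d_{x²−y²} orbital empty and maximises CFSE. → square planar.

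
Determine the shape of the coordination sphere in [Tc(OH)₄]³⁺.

Ligand charges: each hydroxide is −1. With an overall charge of +3 the technetium centre must be in the +7 oxidation state.
Group 7 minus oxidation state 7 gives a d⁰ configuration.
With 4 monodentate ligands the coordination number is 4.
A d⁰ ion has no crystal-field stabilisation preference between square planar and tetrahedral, so four ligands adopt the sterically favoured tetrahedral geometry.

tetrahedral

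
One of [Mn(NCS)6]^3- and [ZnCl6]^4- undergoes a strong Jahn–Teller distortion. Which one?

[Mn(NCS)6]^3-: Each isothiocyanate is −1; balancing the −3 overall charge requires Mn(III). Manganese is a group-7 element; Mn(III) is therefore d⁴. Isothiocyanate is a weak-field ligand for a first-row metal, so the complex is high-spin. The t₂g³e_g¹ (high-spin) configuration has an unevenly filled e_g set; the Jahn–Teller theorem predicts a tetragonal distortion (typically axial elongation) to lift the degeneracy.
[ZnCl6]^4-: Summing ligand charges against the −4 overall charge gives an oxidation state of +2 for zinc. Zinc is a group-12 element; Zn(II) is therefore d¹⁰. The d¹⁰ configuration leaves the e_g set evenly filled (or empty) — no strong Jahn–Teller driving force.

[Mn(NCS)6]^3-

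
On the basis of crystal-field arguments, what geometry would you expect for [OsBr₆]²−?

Ligand charges: each bromide is −1. With an overall charge of −2 the osmium centre must be in the +4 oxidation state.
Osmium is a group-8 element; Os(IV) is therefore d⁴.
Coordination number: 6.
Six donors around a single metal centre give an octahedral coordination sphere.

octahedral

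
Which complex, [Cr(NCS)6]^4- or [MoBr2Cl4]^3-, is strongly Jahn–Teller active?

[Cr(NCS)6]^4-

[Cr(NCS)6]^4-: Each isothiocyanate is −1; balancing the −4 overall charge requires Cr(II). Cr sits in group 6, so the d-electron count is 6 − 2 = 4. Isothiocyanate is a weak-field ligand for a first-row metal, so the complex is high-spin. The t₂g³e_g¹ (high-spin) configuration has an unevenly filled e_g set; the Jahn–Teller theorem predicts a tetragonal distortion (typically axial elongation) to lift the degeneracy.
[MoBr2Cl4]^3-: Each bromide is −1; each chloride is −1; balancing the −3 overall charge requires Mo(III). Molybdenum is a group-6 element; Mo(III) is therefore d³. The d³ configuration leaves the e_g set evenly filled (or empty) — no strong Jahn–Teller driving force.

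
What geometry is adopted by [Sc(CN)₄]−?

Ligand charges: each cyanide is −1. With an overall charge of −1 the scandium centre must be in the +3 oxidation state.
Sc sits in group 3, so the d-electron count is 3 − 3 = 0.
Coordination number: 4.
A d⁰ ion has no crystal-field stabilisation preference between square planar and tetrahedral, so four ligands adopt the sterically favoured tetrahedral geometry.

tetrahedral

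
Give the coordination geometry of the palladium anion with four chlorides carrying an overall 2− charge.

square planar

Summing ligand charges against the −2 overall charge gives an oxidation state of +2 for palladium.
Group 10 minus oxidation state 2 gives a d⁸ configuration.
Coordination number: 4.
A 4d d⁸ ion has a large crystal-field splitting; square planar leaves the high-energy d_{x²−y²} orbital empty and maximises CFSE.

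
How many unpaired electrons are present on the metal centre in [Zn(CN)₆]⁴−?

Summing ligand charges against the −4 overall charge gives an oxidation state of +2 for zinc.
Zn sits in group 12, so the d-electron count is 12 − 2 = 10.
In an octahedral field the d¹⁰ configuration is t₂g⁶e_g⁴, giving 0 unpaired electrons.

0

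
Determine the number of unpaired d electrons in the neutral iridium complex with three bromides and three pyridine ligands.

Ligand charges: each bromide is −1; pyridine is neutral. With an overall charge of 0 the iridium centre must be in the +3 oxidation state.
Group 9 minus oxidation state 3 gives a d⁶ configuration.
The spin state decides the count: a 5d ion has a large Δₒ and is invariably low-spin.
An octahedral low-spin d⁶ ion is t₂g⁶e_g⁰, giving 0 unpaired electrons.

0 unpaired electrons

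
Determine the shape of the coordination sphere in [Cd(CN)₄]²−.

tetrahedral

Summing ligand charges against the −2 overall charge gives an oxidation state of +2 for cadmium.
Group 12 minus oxidation state 2 gives a d¹⁰ configuration.
Coordination number: 4.
A d¹⁰ ion has no crystal-field stabilisation preference between square planar and tetrahedral, so four ligands adopt the sterically favoured tetrahedral geometry.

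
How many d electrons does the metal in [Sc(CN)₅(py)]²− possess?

Summing ligand charges against the −2 overall charge gives an oxidation state of +3 for scandium.
Group 3 minus oxidation state 3 gives a d⁰ configuration.

d⁰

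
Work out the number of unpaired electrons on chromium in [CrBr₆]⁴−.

4 unpaired electrons

Summing ligand charges against the −4 overall charge gives an oxidation state of +2 for chromium.
Group 6 minus oxidation state 2 gives a d⁴ configuration.
The spin state decides the count: Bromide is a weak-field ligand for a first-row metal, so the complex is high-spin.
An octahedral high-spin d⁴ ion is t₂g³e_g¹, giving 4 unpaired electrons.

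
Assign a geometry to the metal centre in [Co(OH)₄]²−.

Ligand charges: each hydroxide is −1. With an overall charge of −2 the cobalt centre must be in the +2 oxidation state.
Group 9 minus oxidation state 2 gives a d⁷ configuration.
Coordination number: 4.
Hydroxide is a weak-field ligand.
For a high-spin 3d d⁷ ion with weak-field ligands the small Δₜ gives little square-planar CFSE advantage, so four ligands adopt the sterically favoured tetrahedral geometry.

tetrahedral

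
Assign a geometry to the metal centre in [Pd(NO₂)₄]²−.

square planar

Each nitro (N-bound nitrite) is −1; balancing the −2 overall charge requires Pd(II).
Pd sits in group 10, so the d-electron count is 10 − 2 = 8.
Coordination number: 4.
A 4d d⁸ ion has a large crystal-field splitting; square planar leaves the high-energy d_{x²−y²} orbital empty and maximises CFSE.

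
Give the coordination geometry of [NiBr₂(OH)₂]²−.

tetrahedral

Ligand charges: each bromide is −1; each hydroxide is −1. With an overall charge of −2 the nickel centre must be in the +2 oxidation state.
Nickel is a group-10 element; Ni(II) is therefore d⁸.
With 4 monodentate ligands the coordination number is 4.
Bromide and hydroxide are weak-field ligands.
With weak-field ligands the CFSE gain from square planar is small, so a 3d d⁸ ion takes the sterically preferred tetrahedral geometry.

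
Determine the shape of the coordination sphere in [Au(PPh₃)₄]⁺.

Triphenylphosphine is neutral; balancing the +1 overall charge requires Au(I).
Group 11 minus oxidation state 1 gives a d¹⁰ configuration.
With 4 monodentate ligands the coordination number is 4.
A d¹⁰ ion has no crystal-field stabilisation preference between square planar and tetrahedral, so four ligands adopt the sterically favoured tetrahedral geometry.

tetrahedral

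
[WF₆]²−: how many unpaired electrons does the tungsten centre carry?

2

Each fluoride is −1; balancing the −2 overall charge requires W(IV).
W sits in group 6, so the d-electron count is 6 − 4 = 2.
In an octahedral field the d² configuration is t₂g²e_g⁰ (only one arrangement possible), giving 2 unpaired electrons.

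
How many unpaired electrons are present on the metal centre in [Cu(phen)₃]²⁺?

Summing ligand charges against the +2 overall charge gives an oxidation state of +2 for copper.
Cu sits in group 11, so the d-electron count is 11 − 2 = 9.
Counting donor atoms: 3×1,10-phenanthroline (bidentate) → 6 donors. Coordination number = 6.
In an octahedral field the d⁹ configuration is t₂g⁶e_g³ (only one arrangement possible), giving 1 unpaired electron.

1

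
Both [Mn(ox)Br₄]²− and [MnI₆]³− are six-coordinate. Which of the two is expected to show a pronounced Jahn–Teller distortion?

[Mn(ox)Br₄]²−: Ligand charges: each oxalate is −2; each bromide is −1. With an overall charge of −2 the manganese centre must be in the +4 oxidation state. Manganese is a group-7 element; Mn(IV) is therefore d³. The d³ configuration leaves the e_g set evenly filled (or empty) — no strong Jahn–Teller driving force.
[MnI₆]³−: Ligand charges: each iodide is −1. With an overall charge of −3 the manganese centre must be in the +3 oxidation state. Manganese is a group-7 element; Mn(III) is therefore d⁴. Iodide is a weak-field ligand for a first-row metal, so the complex is high-spin. The t₂g³e_g¹ (high-spin) configuration has an unevenly filled e_g set; the Jahn–Teller theorem predicts a tetragonal distortion (typically axial elongation) to lift the degeneracy.

[MnI₆]³−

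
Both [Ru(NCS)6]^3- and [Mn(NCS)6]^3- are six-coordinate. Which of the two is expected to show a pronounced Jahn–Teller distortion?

[Ru(NCS)6]^3-: Each isothiocyanate is −1; balancing the −3 overall charge requires Ru(III). Ruthenium is a group-8 element; Ru(III) is therefore d⁵. A 4d ion has a large Δₒ and is invariably low-spin. The d⁵ configuration leaves the e_g set evenly filled (or empty) — no strong Jahn–Teller driving force.
[Mn(NCS)6]^3-: Summing ligand charges against the −3 overall charge gives an oxidation state of +3 for manganese. Group 7 minus oxidation state 3 gives a d⁴ configuration. Isothiocyanate is a weak-field ligand for a first-row metal, so the complex is high-spin. The t₂g³e_g¹ (high-spin) configuration has an unevenly filled e_g set; the Jahn–Teller theorem predicts a tetragonal distortion (typically axial elongation) to lift the degeneracy.

[Mn(NCS)6]^3-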